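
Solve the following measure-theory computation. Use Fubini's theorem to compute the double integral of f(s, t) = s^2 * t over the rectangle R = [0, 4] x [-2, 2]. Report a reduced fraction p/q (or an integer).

f(s, t) is a tensor product of a function of s and a function of t, and both factors are bounded continuous (hence Lebesgue integrable) on the rectangle, so Fubini's theorem applies:
  integral_R f d(m x m) = (integral_a1^b1 s^2 ds) * (integral_a2^b2 t dt).
Inner integral in s: integral_{0}^{4} s^2 ds = (4^3 - 0^3)/3
  = 64/3.
Inner integral in t: integral_{-2}^{2} t dt = (2^2 - (-2)^2)/2
  = 0.
Product: (64/3) * (0) = 0.

0


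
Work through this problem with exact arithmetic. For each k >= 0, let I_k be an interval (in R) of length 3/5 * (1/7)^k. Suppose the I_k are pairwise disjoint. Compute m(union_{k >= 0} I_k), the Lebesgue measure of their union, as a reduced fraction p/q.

By countable additivity of the Lebesgue measure on pairwise disjoint measurable sets,
  m(union_{k >= 0} I_k) = sum_{k >= 0} m(I_k) = sum_{k >= 0} a * r^k,
  with a = 3/5 and r = 1/7.
Since 0 < r = 1/7 < 1, the geometric series converges:
  sum_{k >= 0} a * r^k = a / (1 - r).
  = 3/5 / (1 - 1/7)
  = 3/5 / (6/7)
  = 7/10.

7/10


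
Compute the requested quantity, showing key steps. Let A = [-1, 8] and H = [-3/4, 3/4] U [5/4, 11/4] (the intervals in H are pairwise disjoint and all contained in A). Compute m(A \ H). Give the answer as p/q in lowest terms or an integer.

The ambient interval has length m(A) = 8 - (-1) = 9.
Since the holes are disjoint and sit inside A, by finite additivity
  m(H) = sum_i (b_i - a_i), and m(A \ H) = m(A) - m(H).
Computing the hole measures:
  m(H_1) = 3/4 - (-3/4) = 3/2.
  m(H_2) = 11/4 - 5/4 = 3/2.
Summed: m(H) = 3/2 + 3/2 = 3.
So m(A \ H) = 9 - 3 = 6.

6


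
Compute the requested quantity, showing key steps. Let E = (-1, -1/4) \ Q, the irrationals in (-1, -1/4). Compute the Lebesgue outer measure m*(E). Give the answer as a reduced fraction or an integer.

The interval I = (-1, -1/4) has m(I) = -1/4 - (-1) = 3/4 (endpoints are measure-zero, so open/closed/half-open agree). Write I = (I cap Q) u (I \ Q). The rationals in I are countable, so m*(I cap Q) = 0 (cover each rational by intervals whose total length is arbitrarily small). By countable subadditivity m*(I) <= m*(I cap Q) + m*(I \ Q), hence m*(I \ Q) >= m(I) = 3/4. The reverse inequality m*(I \ Q) <= m*(I) = 3/4 is trivial since (I \ Q) is a subset of I. Therefore m*(I \ Q) = 3/4.

3/4


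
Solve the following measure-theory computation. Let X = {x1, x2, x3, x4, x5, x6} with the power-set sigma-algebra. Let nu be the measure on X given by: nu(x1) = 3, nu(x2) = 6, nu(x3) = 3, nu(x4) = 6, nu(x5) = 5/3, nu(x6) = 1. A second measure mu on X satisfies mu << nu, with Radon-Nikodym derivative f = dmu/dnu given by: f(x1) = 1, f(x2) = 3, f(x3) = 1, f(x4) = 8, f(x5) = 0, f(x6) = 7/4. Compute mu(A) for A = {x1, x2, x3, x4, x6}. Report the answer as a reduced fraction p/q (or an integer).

By the defining property of the Radon-Nikodym derivative, for every measurable set A,
  mu(A) = integral_A f dnu.
Since nu is a discrete measure concentrated on the atoms of X, the integral over A reduces to the sum
  mu(A) = sum_{x in A} f(x) * nu({x}).
Computing each term:
  x1: f(x1) * nu(x1) = 1 * 3 = 3.
  x2: f(x2) * nu(x2) = 3 * 6 = 18.
  x3: f(x3) * nu(x3) = 1 * 3 = 3.
  x4: f(x4) * nu(x4) = 8 * 6 = 48.
  x6: f(x6) * nu(x6) = 7/4 * 1 = 7/4.
Summing: mu(A) = 3 + 18 + 3 + 48 + 7/4 = 295/4.

295/4


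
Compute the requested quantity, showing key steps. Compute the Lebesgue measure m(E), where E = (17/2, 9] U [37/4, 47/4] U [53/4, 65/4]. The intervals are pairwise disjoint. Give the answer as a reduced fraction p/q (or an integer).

For pairwise disjoint intervals, m(union_i I_i) = sum_i m(I_i),
and m is invariant under swapping open/closed endpoints (single points have measure 0).
So m(E) = sum_i (b_i - a_i).
  I_1 has length 9 - 17/2 = 1/2.
  I_2 has length 47/4 - 37/4 = 5/2.
  I_3 has length 65/4 - 53/4 = 3.
Summing:
  m(E) = 1/2 + 5/2 + 3 = 6.

6


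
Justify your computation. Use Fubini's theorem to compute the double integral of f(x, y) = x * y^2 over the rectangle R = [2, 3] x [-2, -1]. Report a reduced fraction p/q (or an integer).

f(x, y) is a tensor product of a function of x and a function of y, and both factors are bounded continuous (hence Lebesgue integrable) on the rectangle, so Fubini's theorem applies:
  integral_R f d(m x m) = (integral_a1^b1 x dx) * (integral_a2^b2 y^2 dy).
Inner integral in x: integral_{2}^{3} x dx = (3^2 - 2^2)/2
  = 5/2.
Inner integral in y: integral_{-2}^{-1} y^2 dy = ((-1)^3 - (-2)^3)/3
  = 7/3.
Product: (5/2) * (7/3) = 35/6.

35/6


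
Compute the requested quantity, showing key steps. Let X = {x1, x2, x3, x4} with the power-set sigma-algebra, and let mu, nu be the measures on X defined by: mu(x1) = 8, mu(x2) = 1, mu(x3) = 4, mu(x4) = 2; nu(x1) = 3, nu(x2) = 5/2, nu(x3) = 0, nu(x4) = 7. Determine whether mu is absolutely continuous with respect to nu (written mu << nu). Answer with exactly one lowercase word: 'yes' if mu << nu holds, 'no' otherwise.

mu << nu means: every nu-null measurable set is also mu-null; equivalently, for every atom x, if nu({x}) = 0 then mu({x}) = 0.
Checking each atom:
  x1: nu = 3 > 0 -> no constraint.
  x2: nu = 5/2 > 0 -> no constraint.
  x3: nu = 0, mu = 4 > 0 -> violates mu << nu.
  x4: nu = 7 > 0 -> no constraint.
The atom(s) x3 violate the condition (nu = 0 but mu > 0). Therefore mu is NOT absolutely continuous w.r.t. nu.

no


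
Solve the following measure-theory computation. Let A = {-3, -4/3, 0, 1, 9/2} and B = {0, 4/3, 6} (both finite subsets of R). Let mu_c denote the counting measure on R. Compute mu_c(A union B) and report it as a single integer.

Counting measure on a finite set equals cardinality. By inclusion-exclusion, |A union B| = |A| + |B| - |A cap B|.
|A| = 5, |B| = 3, |A cap B| = 1.
So mu_c(A union B) = 5 + 3 - 1 = 7.

7


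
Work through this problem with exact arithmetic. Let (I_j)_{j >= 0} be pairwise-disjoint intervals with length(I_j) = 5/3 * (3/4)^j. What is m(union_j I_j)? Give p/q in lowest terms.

By countable additivity of the Lebesgue measure on pairwise disjoint measurable sets,
  m(union_{j >= 0} I_j) = sum_{j >= 0} m(I_j) = sum_{j >= 0} a * r^j,
  with a = 5/3 and r = 3/4.
Since 0 < r = 3/4 < 1, the geometric series converges:
  sum_{j >= 0} a * r^j = a / (1 - r).
  = 5/3 / (1 - 3/4)
  = 5/3 / (1/4)
  = 20/3.

20/3


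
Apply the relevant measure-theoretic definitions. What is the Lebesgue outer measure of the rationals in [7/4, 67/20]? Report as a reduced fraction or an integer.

The set Q cap [7/4, 67/20] is countable (a subset of the countable set Q). Lebesgue outer measure of any countable set is 0: each singleton {q} has m*({q}) = 0, and by countable subadditivity m*(union_k {q_k}) <= sum_k m*({q_k}) = sum_k 0 = 0. The reverse inequality m*(E) >= 0 is automatic. So m*(Q cap [7/4, 67/20]) = 0.

0


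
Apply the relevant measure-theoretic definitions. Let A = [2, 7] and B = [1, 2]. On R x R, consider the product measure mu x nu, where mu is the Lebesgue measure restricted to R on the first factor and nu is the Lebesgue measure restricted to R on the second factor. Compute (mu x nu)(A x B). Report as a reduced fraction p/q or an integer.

For a measurable rectangle A x B, the product measure satisfies
  (mu x nu)(A x B) = mu(A) * nu(B).
  mu(A) = 5.
  nu(B) = 1.
  (mu x nu)(A x B) = 5 * 1 = 5.

5


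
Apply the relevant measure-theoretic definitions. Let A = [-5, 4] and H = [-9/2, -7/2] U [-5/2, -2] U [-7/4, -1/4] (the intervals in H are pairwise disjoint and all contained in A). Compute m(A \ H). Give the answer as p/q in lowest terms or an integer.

The ambient interval has length m(A) = 4 - (-5) = 9.
Since the holes are disjoint and sit inside A, by finite additivity
  m(H) = sum_i (b_i - a_i), and m(A \ H) = m(A) - m(H).
Computing the hole measures:
  m(H_1) = -7/2 - (-9/2) = 1.
  m(H_2) = -2 - (-5/2) = 1/2.
  m(H_3) = -1/4 - (-7/4) = 3/2.
Summed: m(H) = 1 + 1/2 + 3/2 = 3.
So m(A \ H) = 9 - 3 = 6.

6


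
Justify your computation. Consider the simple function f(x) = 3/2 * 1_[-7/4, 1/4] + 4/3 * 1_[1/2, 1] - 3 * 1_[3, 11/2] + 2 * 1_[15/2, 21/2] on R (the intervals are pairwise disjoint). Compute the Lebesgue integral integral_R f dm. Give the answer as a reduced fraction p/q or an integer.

For a simple function f = sum_i c_i * 1_{A_i} with disjoint A_i,
  integral f dm = sum_i c_i * m(A_i).
Lengths of the A_i:
  m(A_1) = 1/4 - (-7/4) = 2.
  m(A_2) = 1 - 1/2 = 1/2.
  m(A_3) = 11/2 - 3 = 5/2.
  m(A_4) = 21/2 - 15/2 = 3.
Contributions c_i * m(A_i):
  (3/2) * (2) = 3.
  (4/3) * (1/2) = 2/3.
  (-3) * (5/2) = -15/2.
  (2) * (3) = 6.
Total: 3 + 2/3 - 15/2 + 6 = 13/6.

13/6


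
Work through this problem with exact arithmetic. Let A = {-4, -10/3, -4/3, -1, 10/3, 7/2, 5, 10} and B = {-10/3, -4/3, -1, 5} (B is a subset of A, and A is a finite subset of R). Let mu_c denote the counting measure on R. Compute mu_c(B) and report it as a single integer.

Counting measure assigns mu_c(E) = |E| (number of elements) when E is finite.
B has 4 element(s), so mu_c(B) = 4.

4


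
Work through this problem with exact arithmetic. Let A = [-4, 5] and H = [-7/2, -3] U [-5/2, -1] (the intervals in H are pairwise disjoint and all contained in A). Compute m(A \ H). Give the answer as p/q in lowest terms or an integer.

The ambient interval has length m(A) = 5 - (-4) = 9.
Since the holes are disjoint and sit inside A, by finite additivity
  m(H) = sum_i (b_i - a_i), and m(A \ H) = m(A) - m(H).
Computing the hole measures:
  m(H_1) = -3 - (-7/2) = 1/2.
  m(H_2) = -1 - (-5/2) = 3/2.
Summed: m(H) = 1/2 + 3/2 = 2.
So m(A \ H) = 9 - 2 = 7.

7


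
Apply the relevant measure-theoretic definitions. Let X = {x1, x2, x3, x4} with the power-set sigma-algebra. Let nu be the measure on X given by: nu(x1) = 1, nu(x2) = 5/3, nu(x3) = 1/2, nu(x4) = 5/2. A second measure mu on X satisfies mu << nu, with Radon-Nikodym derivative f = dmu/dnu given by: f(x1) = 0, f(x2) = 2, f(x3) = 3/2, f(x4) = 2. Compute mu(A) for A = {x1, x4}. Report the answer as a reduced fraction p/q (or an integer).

By the defining property of the Radon-Nikodym derivative, for every measurable set A,
  mu(A) = integral_A f dnu.
Since nu is a discrete measure concentrated on the atoms of X, the integral over A reduces to the sum
  mu(A) = sum_{x in A} f(x) * nu({x}).
Computing each term:
  x1: f(x1) * nu(x1) = 0 * 1 = 0.
  x4: f(x4) * nu(x4) = 2 * 5/2 = 5.
Summing: mu(A) = 0 + 5 = 5.

5


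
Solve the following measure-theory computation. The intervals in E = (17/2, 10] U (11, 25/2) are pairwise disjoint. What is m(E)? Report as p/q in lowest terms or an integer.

For pairwise disjoint intervals, m(union_i I_i) = sum_i m(I_i),
and m is invariant under swapping open/closed endpoints (single points have measure 0).
So m(E) = sum_i (b_i - a_i).
  I_1 has length 10 - 17/2 = 3/2.
  I_2 has length 25/2 - 11 = 3/2.
Summing:
  m(E) = 3/2 + 3/2 = 3.

3


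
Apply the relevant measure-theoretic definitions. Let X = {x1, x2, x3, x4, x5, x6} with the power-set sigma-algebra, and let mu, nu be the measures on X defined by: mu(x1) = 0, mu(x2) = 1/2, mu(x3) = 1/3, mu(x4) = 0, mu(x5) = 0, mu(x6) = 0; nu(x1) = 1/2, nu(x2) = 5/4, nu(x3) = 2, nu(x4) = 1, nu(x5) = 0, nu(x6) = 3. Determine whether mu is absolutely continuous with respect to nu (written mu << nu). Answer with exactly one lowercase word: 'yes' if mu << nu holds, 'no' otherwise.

mu << nu means: every nu-null measurable set is also mu-null; equivalently, for every atom x, if nu({x}) = 0 then mu({x}) = 0.
Checking each atom:
  x1: nu = 1/2 > 0 -> no constraint.
  x2: nu = 5/4 > 0 -> no constraint.
  x3: nu = 2 > 0 -> no constraint.
  x4: nu = 1 > 0 -> no constraint.
  x5: nu = 0, mu = 0 -> consistent with mu << nu.
  x6: nu = 3 > 0 -> no constraint.
No atom violates the condition. Therefore mu << nu.

yes


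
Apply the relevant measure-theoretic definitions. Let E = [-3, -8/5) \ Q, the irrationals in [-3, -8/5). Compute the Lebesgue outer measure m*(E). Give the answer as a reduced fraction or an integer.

The interval I = [-3, -8/5) has m(I) = -8/5 - (-3) = 7/5 (endpoints are measure-zero, so open/closed/half-open agree). Write I = (I cap Q) u (I \ Q). The rationals in I are countable, so m*(I cap Q) = 0 (cover each rational by intervals whose total length is arbitrarily small). By countable subadditivity m*(I) <= m*(I cap Q) + m*(I \ Q), hence m*(I \ Q) >= m(I) = 7/5. The reverse inequality m*(I \ Q) <= m*(I) = 7/5 is trivial since (I \ Q) is a subset of I. Therefore m*(I \ Q) = 7/5.

7/5


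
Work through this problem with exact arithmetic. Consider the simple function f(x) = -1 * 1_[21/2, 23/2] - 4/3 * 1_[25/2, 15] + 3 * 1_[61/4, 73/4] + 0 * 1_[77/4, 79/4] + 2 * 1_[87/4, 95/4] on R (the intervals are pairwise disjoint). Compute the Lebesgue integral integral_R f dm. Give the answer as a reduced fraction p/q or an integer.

For a simple function f = sum_i c_i * 1_{A_i} with disjoint A_i,
  integral f dm = sum_i c_i * m(A_i).
Lengths of the A_i:
  m(A_1) = 23/2 - 21/2 = 1.
  m(A_2) = 15 - 25/2 = 5/2.
  m(A_3) = 73/4 - 61/4 = 3.
  m(A_4) = 79/4 - 77/4 = 1/2.
  m(A_5) = 95/4 - 87/4 = 2.
Contributions c_i * m(A_i):
  (-1) * (1) = -1.
  (-4/3) * (5/2) = -10/3.
  (3) * (3) = 9.
  (0) * (1/2) = 0.
  (2) * (2) = 4.
Total: -1 - 10/3 + 9 + 0 + 4 = 26/3.

26/3


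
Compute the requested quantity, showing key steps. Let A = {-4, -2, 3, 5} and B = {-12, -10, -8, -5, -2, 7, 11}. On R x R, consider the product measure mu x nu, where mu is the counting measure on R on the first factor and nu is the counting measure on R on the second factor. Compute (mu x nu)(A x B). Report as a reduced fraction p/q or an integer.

For a measurable rectangle A x B, the product measure satisfies
  (mu x nu)(A x B) = mu(A) * nu(B).
  mu(A) = 4.
  nu(B) = 7.
  (mu x nu)(A x B) = 4 * 7 = 28.

28


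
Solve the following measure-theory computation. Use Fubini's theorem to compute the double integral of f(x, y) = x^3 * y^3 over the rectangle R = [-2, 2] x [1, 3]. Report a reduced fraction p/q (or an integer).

f(x, y) is a tensor product of a function of x and a function of y, and both factors are bounded continuous (hence Lebesgue integrable) on the rectangle, so Fubini's theorem applies:
  integral_R f d(m x m) = (integral_a1^b1 x^3 dx) * (integral_a2^b2 y^3 dy).
Inner integral in x: integral_{-2}^{2} x^3 dx = (2^4 - (-2)^4)/4
  = 0.
Inner integral in y: integral_{1}^{3} y^3 dy = (3^4 - 1^4)/4
  = 20.
Product: (0) * (20) = 0.

0


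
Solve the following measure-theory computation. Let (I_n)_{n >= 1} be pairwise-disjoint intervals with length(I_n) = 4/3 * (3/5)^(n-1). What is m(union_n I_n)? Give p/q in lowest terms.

By countable additivity of the Lebesgue measure on pairwise disjoint measurable sets,
  m(union_{n >= 1} I_n) = sum_{n >= 1} m(I_n) = sum_{n >= 1} a * r^(n-1),
  with a = 4/3 and r = 3/5.
Since 0 < r = 3/5 < 1, the geometric series converges:
  sum_{n >= 1} a * r^(n-1) = a / (1 - r).
  = 4/3 / (1 - 3/5)
  = 4/3 / (2/5)
  = 10/3.

10/3


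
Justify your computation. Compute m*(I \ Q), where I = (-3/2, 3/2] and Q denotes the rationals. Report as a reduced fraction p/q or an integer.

The interval I = (-3/2, 3/2] has m(I) = 3/2 - (-3/2) = 3 (endpoints are measure-zero, so open/closed/half-open agree). Write I = (I cap Q) u (I \ Q). The rationals in I are countable, so m*(I cap Q) = 0 (cover each rational by intervals whose total length is arbitrarily small). By countable subadditivity m*(I) <= m*(I cap Q) + m*(I \ Q), hence m*(I \ Q) >= m(I) = 3. The reverse inequality m*(I \ Q) <= m*(I) = 3 is trivial since (I \ Q) is a subset of I. Therefore m*(I \ Q) = 3.

3


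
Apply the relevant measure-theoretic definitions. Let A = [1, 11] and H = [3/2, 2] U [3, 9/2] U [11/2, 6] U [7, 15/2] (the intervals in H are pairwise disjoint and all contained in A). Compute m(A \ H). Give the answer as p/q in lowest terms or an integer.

The ambient interval has length m(A) = 11 - 1 = 10.
Since the holes are disjoint and sit inside A, by finite additivity
  m(H) = sum_i (b_i - a_i), and m(A \ H) = m(A) - m(H).
Computing the hole measures:
  m(H_1) = 2 - 3/2 = 1/2.
  m(H_2) = 9/2 - 3 = 3/2.
  m(H_3) = 6 - 11/2 = 1/2.
  m(H_4) = 15/2 - 7 = 1/2.
Summed: m(H) = 1/2 + 3/2 + 1/2 + 1/2 = 3.
So m(A \ H) = 10 - 3 = 7.

7


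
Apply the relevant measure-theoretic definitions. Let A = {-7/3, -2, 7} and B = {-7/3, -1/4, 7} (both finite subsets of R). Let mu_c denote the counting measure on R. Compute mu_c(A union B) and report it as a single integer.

Counting measure on a finite set equals cardinality. By inclusion-exclusion, |A union B| = |A| + |B| - |A cap B|.
|A| = 3, |B| = 3, |A cap B| = 2.
So mu_c(A union B) = 3 + 3 - 2 = 4.

4


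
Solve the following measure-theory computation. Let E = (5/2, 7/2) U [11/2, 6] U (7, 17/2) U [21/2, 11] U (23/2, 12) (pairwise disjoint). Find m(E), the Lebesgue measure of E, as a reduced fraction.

For pairwise disjoint intervals, m(union_i I_i) = sum_i m(I_i),
and m is invariant under swapping open/closed endpoints (single points have measure 0).
So m(E) = sum_i (b_i - a_i).
  I_1 has length 7/2 - 5/2 = 1.
  I_2 has length 6 - 11/2 = 1/2.
  I_3 has length 17/2 - 7 = 3/2.
  I_4 has length 11 - 21/2 = 1/2.
  I_5 has length 12 - 23/2 = 1/2.
Summing:
  m(E) = 1 + 1/2 + 3/2 + 1/2 + 1/2 = 4.

4


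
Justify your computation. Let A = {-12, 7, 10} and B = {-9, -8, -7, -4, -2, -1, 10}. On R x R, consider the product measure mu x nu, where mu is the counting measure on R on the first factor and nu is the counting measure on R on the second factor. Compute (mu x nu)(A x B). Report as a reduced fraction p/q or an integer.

For a measurable rectangle A x B, the product measure satisfies
  (mu x nu)(A x B) = mu(A) * nu(B).
  mu(A) = 3.
  nu(B) = 7.
  (mu x nu)(A x B) = 3 * 7 = 21.

21


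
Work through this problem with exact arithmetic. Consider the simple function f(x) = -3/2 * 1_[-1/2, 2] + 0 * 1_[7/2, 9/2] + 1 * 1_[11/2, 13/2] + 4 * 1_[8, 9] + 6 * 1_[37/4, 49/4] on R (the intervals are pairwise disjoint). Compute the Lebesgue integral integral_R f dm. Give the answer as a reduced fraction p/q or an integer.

For a simple function f = sum_i c_i * 1_{A_i} with disjoint A_i,
  integral f dm = sum_i c_i * m(A_i).
Lengths of the A_i:
  m(A_1) = 2 - (-1/2) = 5/2.
  m(A_2) = 9/2 - 7/2 = 1.
  m(A_3) = 13/2 - 11/2 = 1.
  m(A_4) = 9 - 8 = 1.
  m(A_5) = 49/4 - 37/4 = 3.
Contributions c_i * m(A_i):
  (-3/2) * (5/2) = -15/4.
  (0) * (1) = 0.
  (1) * (1) = 1.
  (4) * (1) = 4.
  (6) * (3) = 18.
Total: -15/4 + 0 + 1 + 4 + 18 = 77/4.

77/4


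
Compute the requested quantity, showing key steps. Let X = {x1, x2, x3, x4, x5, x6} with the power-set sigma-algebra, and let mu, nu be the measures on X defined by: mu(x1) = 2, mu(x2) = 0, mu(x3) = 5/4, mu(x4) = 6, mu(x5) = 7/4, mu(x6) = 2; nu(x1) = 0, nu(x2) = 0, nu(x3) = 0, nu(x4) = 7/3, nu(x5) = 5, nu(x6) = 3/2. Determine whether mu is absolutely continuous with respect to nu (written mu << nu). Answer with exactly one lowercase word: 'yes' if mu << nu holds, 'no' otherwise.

mu << nu means: every nu-null measurable set is also mu-null; equivalently, for every atom x, if nu({x}) = 0 then mu({x}) = 0.
Checking each atom:
  x1: nu = 0, mu = 2 > 0 -> violates mu << nu.
  x2: nu = 0, mu = 0 -> consistent with mu << nu.
  x3: nu = 0, mu = 5/4 > 0 -> violates mu << nu.
  x4: nu = 7/3 > 0 -> no constraint.
  x5: nu = 5 > 0 -> no constraint.
  x6: nu = 3/2 > 0 -> no constraint.
The atom(s) x1, x3 violate the condition (nu = 0 but mu > 0). Therefore mu is NOT absolutely continuous w.r.t. nu.

no


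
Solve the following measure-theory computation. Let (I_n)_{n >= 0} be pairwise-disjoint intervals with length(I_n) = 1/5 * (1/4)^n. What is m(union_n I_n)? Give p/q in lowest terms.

By countable additivity of the Lebesgue measure on pairwise disjoint measurable sets,
  m(union_{n >= 0} I_n) = sum_{n >= 0} m(I_n) = sum_{n >= 0} a * r^n,
  with a = 1/5 and r = 1/4.
Since 0 < r = 1/4 < 1, the geometric series converges:
  sum_{n >= 0} a * r^n = a / (1 - r).
  = 1/5 / (1 - 1/4)
  = 1/5 / (3/4)
  = 4/15.

4/15


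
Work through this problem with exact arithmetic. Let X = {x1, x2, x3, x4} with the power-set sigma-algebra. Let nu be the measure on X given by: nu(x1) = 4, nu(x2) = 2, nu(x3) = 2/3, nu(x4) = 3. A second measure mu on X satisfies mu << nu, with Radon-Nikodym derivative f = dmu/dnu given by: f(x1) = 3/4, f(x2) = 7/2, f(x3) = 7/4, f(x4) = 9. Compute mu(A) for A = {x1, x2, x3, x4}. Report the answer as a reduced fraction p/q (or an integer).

By the defining property of the Radon-Nikodym derivative, for every measurable set A,
  mu(A) = integral_A f dnu.
Since nu is a discrete measure concentrated on the atoms of X, the integral over A reduces to the sum
  mu(A) = sum_{x in A} f(x) * nu({x}).
Computing each term:
  x1: f(x1) * nu(x1) = 3/4 * 4 = 3.
  x2: f(x2) * nu(x2) = 7/2 * 2 = 7.
  x3: f(x3) * nu(x3) = 7/4 * 2/3 = 7/6.
  x4: f(x4) * nu(x4) = 9 * 3 = 27.
Summing: mu(A) = 3 + 7 + 7/6 + 27 = 229/6.

229/6


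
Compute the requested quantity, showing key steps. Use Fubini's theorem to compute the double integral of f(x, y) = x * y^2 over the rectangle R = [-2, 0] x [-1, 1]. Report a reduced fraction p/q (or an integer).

f(x, y) is a tensor product of a function of x and a function of y, and both factors are bounded continuous (hence Lebesgue integrable) on the rectangle, so Fubini's theorem applies:
  integral_R f d(m x m) = (integral_a1^b1 x dx) * (integral_a2^b2 y^2 dy).
Inner integral in x: integral_{-2}^{0} x dx = (0^2 - (-2)^2)/2
  = -2.
Inner integral in y: integral_{-1}^{1} y^2 dy = (1^3 - (-1)^3)/3
  = 2/3.
Product: (-2) * (2/3) = -4/3.

-4/3


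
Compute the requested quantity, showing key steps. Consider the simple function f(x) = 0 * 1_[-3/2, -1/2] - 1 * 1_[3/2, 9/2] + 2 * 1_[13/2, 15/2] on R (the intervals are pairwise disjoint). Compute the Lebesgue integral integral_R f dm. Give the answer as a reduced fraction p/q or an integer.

For a simple function f = sum_i c_i * 1_{A_i} with disjoint A_i,
  integral f dm = sum_i c_i * m(A_i).
Lengths of the A_i:
  m(A_1) = -1/2 - (-3/2) = 1.
  m(A_2) = 9/2 - 3/2 = 3.
  m(A_3) = 15/2 - 13/2 = 1.
Contributions c_i * m(A_i):
  (0) * (1) = 0.
  (-1) * (3) = -3.
  (2) * (1) = 2.
Total: 0 - 3 + 2 = -1.

-1


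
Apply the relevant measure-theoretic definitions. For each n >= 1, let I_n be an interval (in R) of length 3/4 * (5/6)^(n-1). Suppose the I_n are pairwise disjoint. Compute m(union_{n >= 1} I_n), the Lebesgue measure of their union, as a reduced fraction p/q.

By countable additivity of the Lebesgue measure on pairwise disjoint measurable sets,
  m(union_{n >= 1} I_n) = sum_{n >= 1} m(I_n) = sum_{n >= 1} a * r^(n-1),
  with a = 3/4 and r = 5/6.
Since 0 < r = 5/6 < 1, the geometric series converges:
  sum_{n >= 1} a * r^(n-1) = a / (1 - r).
  = 3/4 / (1 - 5/6)
  = 3/4 / (1/6)
  = 9/2.

9/2


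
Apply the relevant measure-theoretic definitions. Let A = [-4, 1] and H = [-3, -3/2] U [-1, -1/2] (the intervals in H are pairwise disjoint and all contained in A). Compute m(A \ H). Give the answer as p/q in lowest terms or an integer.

The ambient interval has length m(A) = 1 - (-4) = 5.
Since the holes are disjoint and sit inside A, by finite additivity
  m(H) = sum_i (b_i - a_i), and m(A \ H) = m(A) - m(H).
Computing the hole measures:
  m(H_1) = -3/2 - (-3) = 3/2.
  m(H_2) = -1/2 - (-1) = 1/2.
Summed: m(H) = 3/2 + 1/2 = 2.
So m(A \ H) = 5 - 2 = 3.

3


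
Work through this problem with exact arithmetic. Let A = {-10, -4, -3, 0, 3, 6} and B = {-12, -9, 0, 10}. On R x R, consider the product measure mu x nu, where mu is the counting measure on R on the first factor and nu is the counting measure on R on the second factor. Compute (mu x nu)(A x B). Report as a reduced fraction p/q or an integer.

For a measurable rectangle A x B, the product measure satisfies
  (mu x nu)(A x B) = mu(A) * nu(B).
  mu(A) = 6.
  nu(B) = 4.
  (mu x nu)(A x B) = 6 * 4 = 24.

24


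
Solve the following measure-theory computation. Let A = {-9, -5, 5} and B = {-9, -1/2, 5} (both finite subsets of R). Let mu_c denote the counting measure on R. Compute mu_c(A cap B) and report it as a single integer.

Counting measure on a finite set equals cardinality. mu_c(A cap B) = |A cap B| (elements appearing in both).
Enumerating the elements of A that also lie in B gives 2 element(s).
So mu_c(A cap B) = 2.

2


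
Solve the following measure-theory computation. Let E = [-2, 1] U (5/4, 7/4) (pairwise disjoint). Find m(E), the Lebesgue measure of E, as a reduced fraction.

For pairwise disjoint intervals, m(union_i I_i) = sum_i m(I_i),
and m is invariant under swapping open/closed endpoints (single points have measure 0).
So m(E) = sum_i (b_i - a_i).
  I_1 has length 1 - (-2) = 3.
  I_2 has length 7/4 - 5/4 = 1/2.
Summing:
  m(E) = 3 + 1/2 = 7/2.

7/2


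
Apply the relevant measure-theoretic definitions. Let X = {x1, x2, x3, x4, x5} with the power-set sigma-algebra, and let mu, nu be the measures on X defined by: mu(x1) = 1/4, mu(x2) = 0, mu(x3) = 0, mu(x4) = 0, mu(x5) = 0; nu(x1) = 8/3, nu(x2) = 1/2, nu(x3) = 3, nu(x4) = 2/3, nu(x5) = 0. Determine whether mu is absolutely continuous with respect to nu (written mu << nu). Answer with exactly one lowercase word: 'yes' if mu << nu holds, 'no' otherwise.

mu << nu means: every nu-null measurable set is also mu-null; equivalently, for every atom x, if nu({x}) = 0 then mu({x}) = 0.
Checking each atom:
  x1: nu = 8/3 > 0 -> no constraint.
  x2: nu = 1/2 > 0 -> no constraint.
  x3: nu = 3 > 0 -> no constraint.
  x4: nu = 2/3 > 0 -> no constraint.
  x5: nu = 0, mu = 0 -> consistent with mu << nu.
No atom violates the condition. Therefore mu << nu.

yes


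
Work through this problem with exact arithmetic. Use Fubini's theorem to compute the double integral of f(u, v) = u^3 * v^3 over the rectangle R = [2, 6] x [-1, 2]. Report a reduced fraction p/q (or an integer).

f(u, v) is a tensor product of a function of u and a function of v, and both factors are bounded continuous (hence Lebesgue integrable) on the rectangle, so Fubini's theorem applies:
  integral_R f d(m x m) = (integral_a1^b1 u^3 du) * (integral_a2^b2 v^3 dv).
Inner integral in u: integral_{2}^{6} u^3 du = (6^4 - 2^4)/4
  = 320.
Inner integral in v: integral_{-1}^{2} v^3 dv = (2^4 - (-1)^4)/4
  = 15/4.
Product: (320) * (15/4) = 1200.

1200


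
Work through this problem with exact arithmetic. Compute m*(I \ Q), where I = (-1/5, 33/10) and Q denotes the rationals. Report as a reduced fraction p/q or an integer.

The interval I = (-1/5, 33/10) has m(I) = 33/10 - (-1/5) = 7/2 (endpoints are measure-zero, so open/closed/half-open agree). Write I = (I cap Q) u (I \ Q). The rationals in I are countable, so m*(I cap Q) = 0 (cover each rational by intervals whose total length is arbitrarily small). By countable subadditivity m*(I) <= m*(I cap Q) + m*(I \ Q), hence m*(I \ Q) >= m(I) = 7/2. The reverse inequality m*(I \ Q) <= m*(I) = 7/2 is trivial since (I \ Q) is a subset of I. Therefore m*(I \ Q) = 7/2.

7/2


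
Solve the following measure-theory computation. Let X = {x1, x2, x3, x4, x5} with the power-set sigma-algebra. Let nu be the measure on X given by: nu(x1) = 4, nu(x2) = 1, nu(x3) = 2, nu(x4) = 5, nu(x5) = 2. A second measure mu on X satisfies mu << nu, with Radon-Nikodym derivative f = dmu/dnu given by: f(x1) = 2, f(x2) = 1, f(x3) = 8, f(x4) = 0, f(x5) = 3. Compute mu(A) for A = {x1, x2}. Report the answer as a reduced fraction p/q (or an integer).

By the defining property of the Radon-Nikodym derivative, for every measurable set A,
  mu(A) = integral_A f dnu.
Since nu is a discrete measure concentrated on the atoms of X, the integral over A reduces to the sum
  mu(A) = sum_{x in A} f(x) * nu({x}).
Computing each term:
  x1: f(x1) * nu(x1) = 2 * 4 = 8.
  x2: f(x2) * nu(x2) = 1 * 1 = 1.
Summing: mu(A) = 8 + 1 = 9.

9


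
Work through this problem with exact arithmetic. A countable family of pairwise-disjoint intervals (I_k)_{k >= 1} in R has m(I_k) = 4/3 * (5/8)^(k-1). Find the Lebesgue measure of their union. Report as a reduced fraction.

By countable additivity of the Lebesgue measure on pairwise disjoint measurable sets,
  m(union_{k >= 1} I_k) = sum_{k >= 1} m(I_k) = sum_{k >= 1} a * r^(k-1),
  with a = 4/3 and r = 5/8.
Since 0 < r = 5/8 < 1, the geometric series converges:
  sum_{k >= 1} a * r^(k-1) = a / (1 - r).
  = 4/3 / (1 - 5/8)
  = 4/3 / (3/8)
  = 32/9.

32/9


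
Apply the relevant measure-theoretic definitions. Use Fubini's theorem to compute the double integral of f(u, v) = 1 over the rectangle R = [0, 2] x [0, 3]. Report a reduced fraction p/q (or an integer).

f(u, v) is a tensor product of a function of u and a function of v, and both factors are bounded continuous (hence Lebesgue integrable) on the rectangle, so Fubini's theorem applies:
  integral_R f d(m x m) = (integral_a1^b1 1 du) * (integral_a2^b2 1 dv).
Inner integral in u: integral_{0}^{2} 1 du = (2^1 - 0^1)/1
  = 2.
Inner integral in v: integral_{0}^{3} 1 dv = (3^1 - 0^1)/1
  = 3.
Product: (2) * (3) = 6.

6


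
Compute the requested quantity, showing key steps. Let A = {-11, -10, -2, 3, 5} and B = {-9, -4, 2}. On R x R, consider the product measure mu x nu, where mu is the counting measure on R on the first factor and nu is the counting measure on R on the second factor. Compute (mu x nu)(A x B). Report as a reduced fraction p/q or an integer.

For a measurable rectangle A x B, the product measure satisfies
  (mu x nu)(A x B) = mu(A) * nu(B).
  mu(A) = 5.
  nu(B) = 3.
  (mu x nu)(A x B) = 5 * 3 = 15.

15


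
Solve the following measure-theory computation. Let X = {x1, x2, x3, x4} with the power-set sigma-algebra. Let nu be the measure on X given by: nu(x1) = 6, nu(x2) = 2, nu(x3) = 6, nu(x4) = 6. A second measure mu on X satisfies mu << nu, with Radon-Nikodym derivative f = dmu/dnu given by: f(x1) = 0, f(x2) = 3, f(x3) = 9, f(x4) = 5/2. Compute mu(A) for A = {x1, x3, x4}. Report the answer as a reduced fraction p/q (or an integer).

By the defining property of the Radon-Nikodym derivative, for every measurable set A,
  mu(A) = integral_A f dnu.
Since nu is a discrete measure concentrated on the atoms of X, the integral over A reduces to the sum
  mu(A) = sum_{x in A} f(x) * nu({x}).
Computing each term:
  x1: f(x1) * nu(x1) = 0 * 6 = 0.
  x3: f(x3) * nu(x3) = 9 * 6 = 54.
  x4: f(x4) * nu(x4) = 5/2 * 6 = 15.
Summing: mu(A) = 0 + 54 + 15 = 69.

69


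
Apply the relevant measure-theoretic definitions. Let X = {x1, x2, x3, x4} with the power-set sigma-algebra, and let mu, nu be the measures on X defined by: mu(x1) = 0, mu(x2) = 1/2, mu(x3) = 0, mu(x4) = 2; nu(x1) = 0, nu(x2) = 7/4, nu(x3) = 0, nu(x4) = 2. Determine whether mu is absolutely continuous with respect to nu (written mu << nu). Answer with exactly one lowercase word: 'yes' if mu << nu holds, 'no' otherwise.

mu << nu means: every nu-null measurable set is also mu-null; equivalently, for every atom x, if nu({x}) = 0 then mu({x}) = 0.
Checking each atom:
  x1: nu = 0, mu = 0 -> consistent with mu << nu.
  x2: nu = 7/4 > 0 -> no constraint.
  x3: nu = 0, mu = 0 -> consistent with mu << nu.
  x4: nu = 2 > 0 -> no constraint.
No atom violates the condition. Therefore mu << nu.

yes


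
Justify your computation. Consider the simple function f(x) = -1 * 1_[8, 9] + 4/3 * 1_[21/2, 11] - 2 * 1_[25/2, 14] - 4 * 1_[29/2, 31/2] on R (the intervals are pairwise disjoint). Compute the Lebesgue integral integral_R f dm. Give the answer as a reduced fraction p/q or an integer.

For a simple function f = sum_i c_i * 1_{A_i} with disjoint A_i,
  integral f dm = sum_i c_i * m(A_i).
Lengths of the A_i:
  m(A_1) = 9 - 8 = 1.
  m(A_2) = 11 - 21/2 = 1/2.
  m(A_3) = 14 - 25/2 = 3/2.
  m(A_4) = 31/2 - 29/2 = 1.
Contributions c_i * m(A_i):
  (-1) * (1) = -1.
  (4/3) * (1/2) = 2/3.
  (-2) * (3/2) = -3.
  (-4) * (1) = -4.
Total: -1 + 2/3 - 3 - 4 = -22/3.

-22/3


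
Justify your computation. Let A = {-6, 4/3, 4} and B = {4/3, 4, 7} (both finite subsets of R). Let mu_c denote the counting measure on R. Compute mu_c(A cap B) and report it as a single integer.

Counting measure on a finite set equals cardinality. mu_c(A cap B) = |A cap B| (elements appearing in both).
Enumerating the elements of A that also lie in B gives 2 element(s).
So mu_c(A cap B) = 2.

2


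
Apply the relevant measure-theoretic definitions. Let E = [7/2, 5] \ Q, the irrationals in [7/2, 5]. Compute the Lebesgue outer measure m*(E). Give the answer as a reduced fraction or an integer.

The interval I = [7/2, 5] has m(I) = 5 - 7/2 = 3/2 (endpoints are measure-zero, so open/closed/half-open agree). Write I = (I cap Q) u (I \ Q). The rationals in I are countable, so m*(I cap Q) = 0 (cover each rational by intervals whose total length is arbitrarily small). By countable subadditivity m*(I) <= m*(I cap Q) + m*(I \ Q), hence m*(I \ Q) >= m(I) = 3/2. The reverse inequality m*(I \ Q) <= m*(I) = 3/2 is trivial since (I \ Q) is a subset of I. Therefore m*(I \ Q) = 3/2.

3/2


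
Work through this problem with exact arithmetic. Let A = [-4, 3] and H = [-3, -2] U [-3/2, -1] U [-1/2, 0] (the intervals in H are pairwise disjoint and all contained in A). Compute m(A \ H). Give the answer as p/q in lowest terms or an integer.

The ambient interval has length m(A) = 3 - (-4) = 7.
Since the holes are disjoint and sit inside A, by finite additivity
  m(H) = sum_i (b_i - a_i), and m(A \ H) = m(A) - m(H).
Computing the hole measures:
  m(H_1) = -2 - (-3) = 1.
  m(H_2) = -1 - (-3/2) = 1/2.
  m(H_3) = 0 - (-1/2) = 1/2.
Summed: m(H) = 1 + 1/2 + 1/2 = 2.
So m(A \ H) = 7 - 2 = 5.

5


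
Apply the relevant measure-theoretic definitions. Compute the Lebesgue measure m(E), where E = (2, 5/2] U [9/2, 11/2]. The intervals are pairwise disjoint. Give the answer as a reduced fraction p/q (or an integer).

For pairwise disjoint intervals, m(union_i I_i) = sum_i m(I_i),
and m is invariant under swapping open/closed endpoints (single points have measure 0).
So m(E) = sum_i (b_i - a_i).
  I_1 has length 5/2 - 2 = 1/2.
  I_2 has length 11/2 - 9/2 = 1.
Summing:
  m(E) = 1/2 + 1 = 3/2.

3/2


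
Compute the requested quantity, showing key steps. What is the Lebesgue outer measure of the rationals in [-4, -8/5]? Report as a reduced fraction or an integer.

Q cap [-4, -8/5] is countable; list its elements as q_1, q_2, ... . Fix eps > 0 and cover the k-th point by an interval of length eps * 2^(-k). The cover has total length eps * sum_{k>=1} 2^(-k) = eps, so by definition of outer measure m*(Q cap [-4, -8/5]) <= eps. Since eps was arbitrary and m* >= 0, the outer measure is 0.

0


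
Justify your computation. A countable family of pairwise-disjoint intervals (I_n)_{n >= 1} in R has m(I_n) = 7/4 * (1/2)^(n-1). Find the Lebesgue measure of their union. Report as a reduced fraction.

By countable additivity of the Lebesgue measure on pairwise disjoint measurable sets,
  m(union_{n >= 1} I_n) = sum_{n >= 1} m(I_n) = sum_{n >= 1} a * r^(n-1),
  with a = 7/4 and r = 1/2.
Since 0 < r = 1/2 < 1, the geometric series converges:
  sum_{n >= 1} a * r^(n-1) = a / (1 - r).
  = 7/4 / (1 - 1/2)
  = 7/4 / (1/2)
  = 7/2.

7/2


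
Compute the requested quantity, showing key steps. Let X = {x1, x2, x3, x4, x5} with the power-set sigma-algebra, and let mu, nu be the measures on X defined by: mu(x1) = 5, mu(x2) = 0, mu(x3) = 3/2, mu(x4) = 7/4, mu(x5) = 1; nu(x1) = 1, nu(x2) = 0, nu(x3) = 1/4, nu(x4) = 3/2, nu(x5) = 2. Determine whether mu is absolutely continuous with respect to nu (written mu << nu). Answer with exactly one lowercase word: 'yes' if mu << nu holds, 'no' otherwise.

mu << nu means: every nu-null measurable set is also mu-null; equivalently, for every atom x, if nu({x}) = 0 then mu({x}) = 0.
Checking each atom:
  x1: nu = 1 > 0 -> no constraint.
  x2: nu = 0, mu = 0 -> consistent with mu << nu.
  x3: nu = 1/4 > 0 -> no constraint.
  x4: nu = 3/2 > 0 -> no constraint.
  x5: nu = 2 > 0 -> no constraint.
No atom violates the condition. Therefore mu << nu.

yes


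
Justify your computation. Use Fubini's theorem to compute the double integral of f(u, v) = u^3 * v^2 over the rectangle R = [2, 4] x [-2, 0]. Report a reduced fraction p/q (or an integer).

f(u, v) is a tensor product of a function of u and a function of v, and both factors are bounded continuous (hence Lebesgue integrable) on the rectangle, so Fubini's theorem applies:
  integral_R f d(m x m) = (integral_a1^b1 u^3 du) * (integral_a2^b2 v^2 dv).
Inner integral in u: integral_{2}^{4} u^3 du = (4^4 - 2^4)/4
  = 60.
Inner integral in v: integral_{-2}^{0} v^2 dv = (0^3 - (-2)^3)/3
  = 8/3.
Product: (60) * (8/3) = 160.

160


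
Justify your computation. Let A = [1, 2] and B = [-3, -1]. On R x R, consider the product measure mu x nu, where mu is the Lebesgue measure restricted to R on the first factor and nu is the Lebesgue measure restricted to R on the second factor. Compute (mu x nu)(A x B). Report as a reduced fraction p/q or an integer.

For a measurable rectangle A x B, the product measure satisfies
  (mu x nu)(A x B) = mu(A) * nu(B).
  mu(A) = 1.
  nu(B) = 2.
  (mu x nu)(A x B) = 1 * 2 = 2.

2


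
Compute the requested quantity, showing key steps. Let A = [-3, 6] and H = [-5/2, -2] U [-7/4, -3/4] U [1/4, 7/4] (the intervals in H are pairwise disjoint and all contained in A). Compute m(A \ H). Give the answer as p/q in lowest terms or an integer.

The ambient interval has length m(A) = 6 - (-3) = 9.
Since the holes are disjoint and sit inside A, by finite additivity
  m(H) = sum_i (b_i - a_i), and m(A \ H) = m(A) - m(H).
Computing the hole measures:
  m(H_1) = -2 - (-5/2) = 1/2.
  m(H_2) = -3/4 - (-7/4) = 1.
  m(H_3) = 7/4 - 1/4 = 3/2.
Summed: m(H) = 1/2 + 1 + 3/2 = 3.
So m(A \ H) = 9 - 3 = 6.

6


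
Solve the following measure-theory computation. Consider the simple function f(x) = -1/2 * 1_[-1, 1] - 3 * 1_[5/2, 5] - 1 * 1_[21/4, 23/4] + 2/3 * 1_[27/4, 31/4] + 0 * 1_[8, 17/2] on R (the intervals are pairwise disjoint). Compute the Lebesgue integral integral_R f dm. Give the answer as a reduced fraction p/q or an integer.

For a simple function f = sum_i c_i * 1_{A_i} with disjoint A_i,
  integral f dm = sum_i c_i * m(A_i).
Lengths of the A_i:
  m(A_1) = 1 - (-1) = 2.
  m(A_2) = 5 - 5/2 = 5/2.
  m(A_3) = 23/4 - 21/4 = 1/2.
  m(A_4) = 31/4 - 27/4 = 1.
  m(A_5) = 17/2 - 8 = 1/2.
Contributions c_i * m(A_i):
  (-1/2) * (2) = -1.
  (-3) * (5/2) = -15/2.
  (-1) * (1/2) = -1/2.
  (2/3) * (1) = 2/3.
  (0) * (1/2) = 0.
Total: -1 - 15/2 - 1/2 + 2/3 + 0 = -25/3.

-25/3


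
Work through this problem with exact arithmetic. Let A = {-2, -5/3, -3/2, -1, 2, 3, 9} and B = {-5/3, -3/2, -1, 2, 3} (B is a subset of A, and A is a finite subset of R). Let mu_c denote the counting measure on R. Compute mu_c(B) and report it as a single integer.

Counting measure assigns mu_c(E) = |E| (number of elements) when E is finite.
B has 5 element(s), so mu_c(B) = 5.

5


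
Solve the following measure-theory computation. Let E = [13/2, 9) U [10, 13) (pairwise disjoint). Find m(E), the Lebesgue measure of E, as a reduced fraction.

For pairwise disjoint intervals, m(union_i I_i) = sum_i m(I_i),
and m is invariant under swapping open/closed endpoints (single points have measure 0).
So m(E) = sum_i (b_i - a_i).
  I_1 has length 9 - 13/2 = 5/2.
  I_2 has length 13 - 10 = 3.
Summing:
  m(E) = 5/2 + 3 = 11/2.

11/2


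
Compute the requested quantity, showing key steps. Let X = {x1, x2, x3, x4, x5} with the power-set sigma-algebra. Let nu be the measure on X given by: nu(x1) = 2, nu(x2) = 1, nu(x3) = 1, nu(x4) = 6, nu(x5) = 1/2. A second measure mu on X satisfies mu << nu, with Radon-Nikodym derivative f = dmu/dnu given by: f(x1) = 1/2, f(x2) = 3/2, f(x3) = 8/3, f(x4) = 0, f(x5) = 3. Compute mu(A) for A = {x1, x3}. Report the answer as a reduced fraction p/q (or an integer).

By the defining property of the Radon-Nikodym derivative, for every measurable set A,
  mu(A) = integral_A f dnu.
Since nu is a discrete measure concentrated on the atoms of X, the integral over A reduces to the sum
  mu(A) = sum_{x in A} f(x) * nu({x}).
Computing each term:
  x1: f(x1) * nu(x1) = 1/2 * 2 = 1.
  x3: f(x3) * nu(x3) = 8/3 * 1 = 8/3.
Summing: mu(A) = 1 + 8/3 = 11/3.

11/3
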